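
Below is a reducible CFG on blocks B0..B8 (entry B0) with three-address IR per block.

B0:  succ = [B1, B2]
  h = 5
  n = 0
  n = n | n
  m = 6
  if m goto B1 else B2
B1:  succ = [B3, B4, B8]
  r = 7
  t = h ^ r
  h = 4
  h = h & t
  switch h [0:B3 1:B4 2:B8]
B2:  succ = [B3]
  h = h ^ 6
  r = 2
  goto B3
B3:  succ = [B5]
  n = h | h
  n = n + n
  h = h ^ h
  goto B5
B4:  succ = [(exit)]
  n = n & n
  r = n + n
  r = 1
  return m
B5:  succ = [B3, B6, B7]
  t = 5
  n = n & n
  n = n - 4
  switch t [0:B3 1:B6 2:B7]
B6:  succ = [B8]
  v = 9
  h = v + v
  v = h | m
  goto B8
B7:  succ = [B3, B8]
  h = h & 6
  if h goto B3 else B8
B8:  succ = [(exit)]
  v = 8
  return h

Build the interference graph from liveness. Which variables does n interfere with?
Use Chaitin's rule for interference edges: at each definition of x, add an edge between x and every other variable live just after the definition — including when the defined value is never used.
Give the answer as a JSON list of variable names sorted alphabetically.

Answer: ["h", "m", "r", "t"]

Derivation:
Block summaries:
  B0: def={h,m,n} ue=∅
  B1: def={h,r,t} ue={h}
  B2: def={h,r} ue={h}
  B3: def={h,n} ue={h}
  B4: def={n,r} ue={m,n}
  B5: def={n,t} ue={n}
  B6: def={h,v} ue={m}
  B7: def={h} ue={h}
  B8: def={v} ue={h}

Backward fixpoint:
  B0: in=∅ out={h,m,n}
  B1: in={h,m,n} out={h,m,n}
  B2: in={h,m} out={h,m}
  B3: in={h,m} out={h,m,n}
  B4: in={m,n} out=∅
  B5: in={h,m,n} out={h,m}
  B6: in={m} out={h}
  B7: in={h,m} out={h,m}
  B8: in={h} out=∅

Conflict graph:
  h — {m,n,r,t,v}
  m — {h,n,r,t,v}
  n — {h,m,r,t}
  r — {h,m,n}
  t — {h,m,n}
  v — {h,m}

N(n) = ["h", "m", "r", "t"]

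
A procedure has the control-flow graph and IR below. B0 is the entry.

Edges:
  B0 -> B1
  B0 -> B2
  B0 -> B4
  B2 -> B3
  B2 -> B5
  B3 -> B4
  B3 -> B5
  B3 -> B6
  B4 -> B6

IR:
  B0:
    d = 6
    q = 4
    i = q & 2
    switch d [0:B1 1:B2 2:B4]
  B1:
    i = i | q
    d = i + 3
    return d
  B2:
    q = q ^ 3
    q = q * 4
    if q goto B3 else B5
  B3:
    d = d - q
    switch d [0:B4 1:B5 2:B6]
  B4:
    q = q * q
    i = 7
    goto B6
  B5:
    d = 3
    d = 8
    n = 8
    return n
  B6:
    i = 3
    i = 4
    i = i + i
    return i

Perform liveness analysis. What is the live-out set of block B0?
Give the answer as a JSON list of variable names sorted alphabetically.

Per-block:
  B0: {d,i,q} / ∅
  B1: {d,i} / {i,q}
  B2: {q} / {q}
  B3: {d} / {d,q}
  B4: {i,q} / {q}
  B5: {d,n} / ∅
  B6: {i} / ∅

Liveness:
  B0 li=∅ lo={d,i,q}
  B1 li={i,q} lo=∅
  B2 li={d,q} lo={d,q}
  B3 li={d,q} lo={q}
  B4 li={q} lo=∅
  B5 li=∅ lo=∅
  B6 li=∅ lo=∅

live-out(B0) = ["d", "i", "q"]

Answer: ["d", "i", "q"]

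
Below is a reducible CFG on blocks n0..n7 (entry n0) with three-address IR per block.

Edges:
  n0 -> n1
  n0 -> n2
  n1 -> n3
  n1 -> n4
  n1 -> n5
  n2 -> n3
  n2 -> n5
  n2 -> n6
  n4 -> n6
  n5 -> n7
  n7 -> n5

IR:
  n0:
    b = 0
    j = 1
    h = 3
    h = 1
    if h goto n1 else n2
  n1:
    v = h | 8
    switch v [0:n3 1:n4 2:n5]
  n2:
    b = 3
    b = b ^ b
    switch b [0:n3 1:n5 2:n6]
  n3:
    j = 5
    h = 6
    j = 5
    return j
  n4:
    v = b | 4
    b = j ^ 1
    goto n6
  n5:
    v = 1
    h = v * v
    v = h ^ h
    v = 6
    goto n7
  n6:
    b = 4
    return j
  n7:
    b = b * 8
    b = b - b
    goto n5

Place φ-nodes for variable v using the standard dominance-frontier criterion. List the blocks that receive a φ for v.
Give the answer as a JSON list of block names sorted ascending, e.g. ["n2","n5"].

idom tree: n1←n0 n2←n0 n3←n0 n4←n1 n5←n0 n6←n0 n7←n5
Dom∩ at merges:
  n3: preds {n1,n2}: {n0,n1} ∩ {n0,n2} = {n0}; idom=n0
  n5: preds {n1,n2,n7}: {n0,n1} ∩ {n0,n2} ∩ {n0,n5,n7} = {n0}; idom=n0
  n6: preds {n2,n4}: {n0,n2} ∩ {n0,n1,n4} = {n0}; idom=n0

DF walk-up:
  join n3 pred n1: n1 stop@n0
  join n3 pred n2: n2 stop@n0
  join n5 pred n1: n1 stop@n0
  join n5 pred n2: n2 stop@n0
  join n5 pred n7: n7→n5 stop@n0
  join n6 pred n2: n2 stop@n0
  join n6 pred n4: n4→n1 stop@n0
  DF(n0)=∅
  DF(n1)={n3,n5,n6}
  DF(n2)={n3,n5,n6}
  DF(n3)=∅
  DF(n4)={n6}
  DF(n5)={n5}
  DF(n6)=∅
  DF(n7)={n5}

φ for v: defs {n1,n4,n5}
  DF⁺ = {n3,n5,n6}

Answer: ["n3", "n5", "n6"]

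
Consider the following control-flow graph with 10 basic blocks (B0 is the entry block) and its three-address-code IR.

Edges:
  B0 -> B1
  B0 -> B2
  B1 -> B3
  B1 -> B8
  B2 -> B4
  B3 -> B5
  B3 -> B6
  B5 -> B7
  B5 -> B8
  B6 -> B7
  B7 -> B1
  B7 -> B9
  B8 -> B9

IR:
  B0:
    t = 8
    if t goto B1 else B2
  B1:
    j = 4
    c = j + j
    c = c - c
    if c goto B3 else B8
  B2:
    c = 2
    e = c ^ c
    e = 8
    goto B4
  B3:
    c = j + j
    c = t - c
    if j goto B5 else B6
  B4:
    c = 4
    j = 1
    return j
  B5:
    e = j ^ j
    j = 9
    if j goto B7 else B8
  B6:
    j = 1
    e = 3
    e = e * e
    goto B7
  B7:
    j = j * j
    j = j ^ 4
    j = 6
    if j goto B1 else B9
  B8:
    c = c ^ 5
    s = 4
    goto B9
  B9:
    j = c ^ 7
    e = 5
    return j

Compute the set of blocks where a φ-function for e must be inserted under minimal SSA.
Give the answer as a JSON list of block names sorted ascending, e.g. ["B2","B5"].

idom tree: B1←B0 B2←B0 B3←B1 B4←B2 B5←B3 B6←B3 B7←B3 B8←B1 B9←B1
Dom∩ at merges:
  B1: preds {B0,B7}: {B0} ∩ {B0,B1,B3,B7} = {B0}; idom=B0
  B7: preds {B5,B6}: {B0,B1,B3,B5} ∩ {B0,B1,B3,B6} = {B0,B1,B3}; idom=B3
  B8: preds {B1,B5}: {B0,B1} ∩ {B0,B1,B3,B5} = {B0,B1}; idom=B1
  B9: preds {B7,B8}: {B0,B1,B3,B7} ∩ {B0,B1,B8} = {B0,B1}; idom=B1

DF derivation:
  join B1 pred B0: · stop@B0
  join B1 pred B7: B7→B3→B1 stop@B0
  join B7 pred B5: B5 stop@B3
  join B7 pred B6: B6 stop@B3
  join B8 pred B1: · stop@B1
  join B8 pred B5: B5→B3 stop@B1
  join B9 pred B7: B7→B3 stop@B1
  join B9 pred B8: B8 stop@B1
  B0 → ∅
  B1 → {B1}
  B2 → ∅
  B3 → {B1,B8,B9}
  B4 → ∅
  B5 → {B7,B8}
  B6 → {B7}
  B7 → {B1,B9}
  B8 → {B9}
  B9 → ∅

φ for e: defs {B2,B5,B6,B9}
  DF⁺ = {B1,B7,B8,B9}

Answer: ["B1", "B7", "B8", "B9"]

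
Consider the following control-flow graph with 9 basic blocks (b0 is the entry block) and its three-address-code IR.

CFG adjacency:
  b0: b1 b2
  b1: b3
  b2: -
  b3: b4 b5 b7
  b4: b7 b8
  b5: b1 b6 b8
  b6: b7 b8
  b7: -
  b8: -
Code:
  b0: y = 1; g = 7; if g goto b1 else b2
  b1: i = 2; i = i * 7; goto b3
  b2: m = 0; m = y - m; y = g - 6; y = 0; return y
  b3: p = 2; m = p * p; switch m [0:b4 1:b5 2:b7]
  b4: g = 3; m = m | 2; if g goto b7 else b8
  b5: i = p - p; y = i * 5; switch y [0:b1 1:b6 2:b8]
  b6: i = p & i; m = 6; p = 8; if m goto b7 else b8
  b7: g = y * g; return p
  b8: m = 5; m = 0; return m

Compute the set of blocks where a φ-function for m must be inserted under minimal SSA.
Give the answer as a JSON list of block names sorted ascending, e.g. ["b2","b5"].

idom tree: b1←b0 b2←b0 b3←b1 b4←b3 b5←b3 b6←b5 b7←b3 b8←b3
Join-block Dom:
  b1: preds {b0,b5}: {b0} ∩ {b0,b1,b3,b5} = {b0}; idom=b0
  b7: preds {b3,b4,b6}: {b0,b1,b3} ∩ {b0,b1,b3,b4} ∩ {b0,b1,b3,b5,b6} = {b0,b1,b3}; idom=b3
  b8: preds {b4,b5,b6}: {b0,b1,b3,b4} ∩ {b0,b1,b3,b5} ∩ {b0,b1,b3,b5,b6} = {b0,b1,b3}; idom=b3

DF derivation:
  b1←b0: walk · to b0
  b1←b5: walk b5→b3→b1 to b0
  b7←b3: walk · to b3
  b7←b4: walk b4 to b3
  b7←b6: walk b6→b5 to b3
  b8←b4: walk b4 to b3
  b8←b5: walk b5 to b3
  b8←b6: walk b6→b5 to b3
  b0: DF=∅
  b1: DF={b1}
  b2: DF=∅
  b3: DF={b1}
  b4: DF={b7,b8}
  b5: DF={b1,b7,b8}
  b6: DF={b7,b8}
  b7: DF=∅
  b8: DF=∅

φ for m: defs {b2,b3,b4,b6,b8}
  DF⁺ = {b1,b7,b8}

Answer: ["b1", "b7", "b8"]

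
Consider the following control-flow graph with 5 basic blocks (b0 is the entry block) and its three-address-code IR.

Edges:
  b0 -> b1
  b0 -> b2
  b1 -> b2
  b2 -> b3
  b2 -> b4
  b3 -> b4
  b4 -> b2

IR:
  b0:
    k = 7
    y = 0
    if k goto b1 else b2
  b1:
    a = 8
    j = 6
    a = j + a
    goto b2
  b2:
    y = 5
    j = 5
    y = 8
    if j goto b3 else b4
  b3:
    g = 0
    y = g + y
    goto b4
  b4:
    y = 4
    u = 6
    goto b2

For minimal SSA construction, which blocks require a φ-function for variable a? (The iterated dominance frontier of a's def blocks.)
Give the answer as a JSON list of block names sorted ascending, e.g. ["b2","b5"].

Answer: ["b2"]

Analysis:
idom tree: b1←b0 b2←b0 b3←b2 b4←b2
Join-block Dom:
  b2: preds {b0,b1,b4}: {b0} ∩ {b0,b1} ∩ {b0,b2,b4} = {b0}; idom=b0
  b4: preds {b2,b3}: {b0,b2} ∩ {b0,b2,b3} = {b0,b2}; idom=b2

DF walk-up:
  b2←b0: walk · to b0
  b2←b1: walk b1 to b0
  b2←b4: walk b4→b2 to b0
  b4←b2: walk · to b2
  b4←b3: walk b3 to b2
  b0 → ∅
  b1 → {b2}
  b2 → {b2}
  b3 → {b4}
  b4 → {b2}

φ for a: defs {b1}
  DF⁺ = {b2}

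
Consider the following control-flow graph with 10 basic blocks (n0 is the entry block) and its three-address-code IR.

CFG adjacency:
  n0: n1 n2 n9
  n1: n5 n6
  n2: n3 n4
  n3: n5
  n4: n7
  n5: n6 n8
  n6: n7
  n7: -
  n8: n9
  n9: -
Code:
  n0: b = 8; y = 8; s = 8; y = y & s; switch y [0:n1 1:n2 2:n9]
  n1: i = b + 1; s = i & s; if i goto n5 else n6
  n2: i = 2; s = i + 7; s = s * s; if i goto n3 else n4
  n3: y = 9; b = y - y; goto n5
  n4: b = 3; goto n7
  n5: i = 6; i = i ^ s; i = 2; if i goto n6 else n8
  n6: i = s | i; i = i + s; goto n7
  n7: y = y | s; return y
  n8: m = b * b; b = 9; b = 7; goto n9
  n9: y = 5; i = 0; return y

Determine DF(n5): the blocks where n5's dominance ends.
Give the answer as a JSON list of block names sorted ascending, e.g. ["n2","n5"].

Answer: ["n6", "n9"]

Working:
idom tree: n1←n0 n2←n0 n3←n2 n4←n2 n5←n0 n6←n0 n7←n0 n8←n5 n9←n0
Dom∩ at merges:
  n5: preds {n1,n3}: {n0,n1} ∩ {n0,n2,n3} = {n0}; idom=n0
  n6: preds {n1,n5}: {n0,n1} ∩ {n0,n5} = {n0}; idom=n0
  n7: preds {n4,n6}: {n0,n2,n4} ∩ {n0,n6} = {n0}; idom=n0
  n9: preds {n0,n8}: {n0} ∩ {n0,n5,n8} = {n0}; idom=n0

DF derivation:
  n5←n1: walk n1 to n0
  n5←n3: walk n3→n2 to n0
  n6←n1: walk n1 to n0
  n6←n5: walk n5 to n0
  n7←n4: walk n4→n2 to n0
  n7←n6: walk n6 to n0
  n9←n0: walk · to n0
  n9←n8: walk n8→n5 to n0
  DF(n0)=∅
  DF(n1)={n5,n6}
  DF(n2)={n5,n7}
  DF(n3)={n5}
  DF(n4)={n7}
  DF(n5)={n6,n9}
  DF(n6)={n7}
  DF(n7)=∅
  DF(n8)={n9}
  DF(n9)=∅

DF(n5) = ["n6", "n9"]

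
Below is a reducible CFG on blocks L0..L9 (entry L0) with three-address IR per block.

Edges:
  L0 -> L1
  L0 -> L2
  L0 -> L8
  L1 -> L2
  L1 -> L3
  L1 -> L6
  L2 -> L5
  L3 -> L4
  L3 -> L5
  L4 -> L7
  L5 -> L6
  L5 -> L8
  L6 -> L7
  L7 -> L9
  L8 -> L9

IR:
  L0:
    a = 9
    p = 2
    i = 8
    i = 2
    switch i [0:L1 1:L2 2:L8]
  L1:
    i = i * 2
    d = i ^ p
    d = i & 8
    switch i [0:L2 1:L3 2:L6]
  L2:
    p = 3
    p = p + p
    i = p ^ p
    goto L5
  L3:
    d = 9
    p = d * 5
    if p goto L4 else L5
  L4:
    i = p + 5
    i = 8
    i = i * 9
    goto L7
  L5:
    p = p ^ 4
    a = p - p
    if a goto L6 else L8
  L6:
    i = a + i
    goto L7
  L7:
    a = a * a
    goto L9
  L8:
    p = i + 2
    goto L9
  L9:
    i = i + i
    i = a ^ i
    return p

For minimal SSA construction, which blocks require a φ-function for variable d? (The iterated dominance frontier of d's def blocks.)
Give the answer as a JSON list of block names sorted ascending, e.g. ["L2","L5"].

Answer: ["L2", "L5", "L6", "L7", "L8", "L9"]

Working:
idom tree: L1←L0 L2←L0 L3←L1 L4←L3 L5←L0 L6←L0 L7←L0 L8←L0 L9←L0
Dom∩ at merges:
  L2: preds {L0,L1}: {L0} ∩ {L0,L1} = {L0}; idom=L0
  L5: preds {L2,L3}: {L0,L2} ∩ {L0,L1,L3} = {L0}; idom=L0
  L6: preds {L1,L5}: {L0,L1} ∩ {L0,L5} = {L0}; idom=L0
  L7: preds {L4,L6}: {L0,L1,L3,L4} ∩ {L0,L6} = {L0}; idom=L0
  L8: preds {L0,L5}: {L0} ∩ {L0,L5} = {L0}; idom=L0
  L9: preds {L7,L8}: {L0,L7} ∩ {L0,L8} = {L0}; idom=L0

DF walk-up:
  L2←L0: walk · to L0
  L2←L1: walk L1 to L0
  L5←L2: walk L2 to L0
  L5←L3: walk L3→L1 to L0
  L6←L1: walk L1 to L0
  L6←L5: walk L5 to L0
  L7←L4: walk L4→L3→L1 to L0
  L7←L6: walk L6 to L0
  L8←L0: walk · to L0
  L8←L5: walk L5 to L0
  L9←L7: walk L7 to L0
  L9←L8: walk L8 to L0
  L0 → ∅
  L1 → {L2,L5,L6,L7}
  L2 → {L5}
  L3 → {L5,L7}
  L4 → {L7}
  L5 → {L6,L8}
  L6 → {L7}
  L7 → {L9}
  L8 → {L9}
  L9 → ∅

φ for d: defs {L1,L3}
  DF⁺ = {L2,L5,L6,L7,L8,L9}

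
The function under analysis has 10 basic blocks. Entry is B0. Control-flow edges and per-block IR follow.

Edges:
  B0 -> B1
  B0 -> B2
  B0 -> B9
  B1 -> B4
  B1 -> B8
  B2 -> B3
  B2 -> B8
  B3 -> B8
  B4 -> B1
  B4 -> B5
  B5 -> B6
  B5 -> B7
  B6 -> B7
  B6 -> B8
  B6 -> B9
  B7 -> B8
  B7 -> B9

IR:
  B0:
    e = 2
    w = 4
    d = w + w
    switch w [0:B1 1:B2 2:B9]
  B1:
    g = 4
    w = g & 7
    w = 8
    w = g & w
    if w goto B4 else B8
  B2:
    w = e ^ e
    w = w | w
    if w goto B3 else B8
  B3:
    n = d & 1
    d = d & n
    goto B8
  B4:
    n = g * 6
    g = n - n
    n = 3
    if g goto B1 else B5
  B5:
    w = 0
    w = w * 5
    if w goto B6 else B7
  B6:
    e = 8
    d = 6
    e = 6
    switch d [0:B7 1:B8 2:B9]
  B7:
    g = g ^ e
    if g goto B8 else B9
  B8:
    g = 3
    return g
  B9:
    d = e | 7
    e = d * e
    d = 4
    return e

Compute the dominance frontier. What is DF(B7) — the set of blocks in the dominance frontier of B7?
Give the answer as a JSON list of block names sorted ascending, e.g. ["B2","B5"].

Answer: ["B8", "B9"]

Derivation:
idom tree: B1←B0 B2←B0 B3←B2 B4←B1 B5←B4 B6←B5 B7←B5 B8←B0 B9←B0
Join-block Dom:
  B1: preds {B0,B4}: {B0} ∩ {B0,B1,B4} = {B0}; idom=B0
  B7: preds {B5,B6}: {B0,B1,B4,B5} ∩ {B0,B1,B4,B5,B6} = {B0,B1,B4,B5}; idom=B5
  B8: preds {B1,B2,B3,B6,B7}: {B0,B1} ∩ {B0,B2} ∩ {B0,B2,B3} ∩ {B0,B1,B4,B5,B6} ∩ {B0,B1,B4,B5,B7} = {B0}; idom=B0
  B9: preds {B0,B6,B7}: {B0} ∩ {B0,B1,B4,B5,B6} ∩ {B0,B1,B4,B5,B7} = {B0}; idom=B0

DF derivation:
  join B1 pred B0: · stop@B0
  join B1 pred B4: B4→B1 stop@B0
  join B7 pred B5: · stop@B5
  join B7 pred B6: B6 stop@B5
  join B8 pred B1: B1 stop@B0
  join B8 pred B2: B2 stop@B0
  join B8 pred B3: B3→B2 stop@B0
  join B8 pred B6: B6→B5→B4→B1 stop@B0
  join B8 pred B7: B7→B5→B4→B1 stop@B0
  join B9 pred B0: · stop@B0
  join B9 pred B6: B6→B5→B4→B1 stop@B0
  join B9 pred B7: B7→B5→B4→B1 stop@B0
  DF(B0)=∅
  DF(B1)={B1,B8,B9}
  DF(B2)={B8}
  DF(B3)={B8}
  DF(B4)={B1,B8,B9}
  DF(B5)={B8,B9}
  DF(B6)={B7,B8,B9}
  DF(B7)={B8,B9}
  DF(B8)=∅
  DF(B9)=∅

DF(B7) = ["B8", "B9"]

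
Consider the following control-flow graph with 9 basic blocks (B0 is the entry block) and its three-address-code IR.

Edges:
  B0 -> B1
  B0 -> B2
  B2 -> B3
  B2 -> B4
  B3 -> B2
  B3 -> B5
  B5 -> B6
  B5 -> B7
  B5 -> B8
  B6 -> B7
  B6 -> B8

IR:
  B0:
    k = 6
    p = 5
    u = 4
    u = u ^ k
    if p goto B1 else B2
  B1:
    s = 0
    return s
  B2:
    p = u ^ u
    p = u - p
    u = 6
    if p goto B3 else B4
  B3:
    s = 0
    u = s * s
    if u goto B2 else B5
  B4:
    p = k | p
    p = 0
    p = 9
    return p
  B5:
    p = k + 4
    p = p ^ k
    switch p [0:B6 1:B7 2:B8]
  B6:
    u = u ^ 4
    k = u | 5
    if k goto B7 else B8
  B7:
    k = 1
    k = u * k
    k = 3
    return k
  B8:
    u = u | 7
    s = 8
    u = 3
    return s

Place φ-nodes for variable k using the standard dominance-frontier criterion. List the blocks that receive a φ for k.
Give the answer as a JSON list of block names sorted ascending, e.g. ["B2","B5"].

Answer: ["B7", "B8"]

Analysis:
idom tree: B1←B0 B2←B0 B3←B2 B4←B2 B5←B3 B6←B5 B7←B5 B8←B5
Dom∩ at merges:
  B2: preds {B0,B3}: {B0} ∩ {B0,B2,B3} = {B0}; idom=B0
  B7: preds {B5,B6}: {B0,B2,B3,B5} ∩ {B0,B2,B3,B5,B6} = {B0,B2,B3,B5}; idom=B5
  B8: preds {B5,B6}: {B0,B2,B3,B5} ∩ {B0,B2,B3,B5,B6} = {B0,B2,B3,B5}; idom=B5

DF derivation:
  join B2 pred B0: · stop@B0
  join B2 pred B3: B3→B2 stop@B0
  join B7 pred B5: · stop@B5
  join B7 pred B6: B6 stop@B5
  join B8 pred B5: · stop@B5
  join B8 pred B6: B6 stop@B5
  B0 → ∅
  B1 → ∅
  B2 → {B2}
  B3 → {B2}
  B4 → ∅
  B5 → ∅
  B6 → {B7,B8}
  B7 → ∅
  B8 → ∅

φ for k: defs {B0,B6,B7}
  DF⁺ = {B7,B8}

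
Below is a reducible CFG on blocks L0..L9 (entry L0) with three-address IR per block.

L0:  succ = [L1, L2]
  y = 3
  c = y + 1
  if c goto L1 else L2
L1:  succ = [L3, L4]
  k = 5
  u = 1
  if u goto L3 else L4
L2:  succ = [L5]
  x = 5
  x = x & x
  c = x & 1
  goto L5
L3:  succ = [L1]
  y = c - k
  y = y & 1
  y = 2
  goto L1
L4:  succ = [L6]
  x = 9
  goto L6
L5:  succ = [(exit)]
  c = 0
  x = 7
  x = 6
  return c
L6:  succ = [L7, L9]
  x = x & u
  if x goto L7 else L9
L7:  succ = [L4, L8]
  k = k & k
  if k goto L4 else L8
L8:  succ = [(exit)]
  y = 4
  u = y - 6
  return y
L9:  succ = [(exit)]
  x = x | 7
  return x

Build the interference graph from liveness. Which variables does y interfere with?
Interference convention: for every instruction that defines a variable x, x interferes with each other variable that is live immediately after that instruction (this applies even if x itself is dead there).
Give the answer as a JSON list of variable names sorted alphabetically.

Answer: ["c", "u"]

Analysis:
Block summaries:
  L0: {c,y} / ∅
  L1: {k,u} / ∅
  L2: {c,x} / ∅
  L3: {y} / {c,k}
  L4: {x} / ∅
  L5: {c,x} / ∅
  L6: {x} / {u,x}
  L7: {k} / {k}
  L8: {u,y} / ∅
  L9: {x} / {x}

Liveness:
  live L0: ∅→{c}
  live L1: {c}→{c,k,u}
  live L2: ∅→∅
  live L3: {c,k}→{c}
  live L4: {k,u}→{k,u,x}
  live L5: ∅→∅
  live L6: {k,u,x}→{k,u,x}
  live L7: {k,u}→{k,u}
  live L8: ∅→∅
  live L9: {x}→∅

Conflict graph:
  c — {k,u,x,y}
  k — {c,u,x}
  u — {c,k,x,y}
  x — {c,k,u}
  y — {c,u}

N(y) = ["c", "u"]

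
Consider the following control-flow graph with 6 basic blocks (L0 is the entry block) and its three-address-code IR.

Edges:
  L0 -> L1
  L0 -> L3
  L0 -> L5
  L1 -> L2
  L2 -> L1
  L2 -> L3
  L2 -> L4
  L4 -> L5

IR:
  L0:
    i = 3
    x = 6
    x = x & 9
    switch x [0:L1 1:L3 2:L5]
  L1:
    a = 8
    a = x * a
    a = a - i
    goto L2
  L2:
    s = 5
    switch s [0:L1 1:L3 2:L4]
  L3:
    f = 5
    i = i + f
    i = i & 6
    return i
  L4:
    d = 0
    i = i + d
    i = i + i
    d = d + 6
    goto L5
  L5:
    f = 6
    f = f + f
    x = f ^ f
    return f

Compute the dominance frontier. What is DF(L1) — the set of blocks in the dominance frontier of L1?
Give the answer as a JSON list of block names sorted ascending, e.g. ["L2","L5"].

idom tree: L1←L0 L2←L1 L3←L0 L4←L2 L5←L0
Dom∩ at merges:
  L1: preds {L0,L2}: {L0} ∩ {L0,L1,L2} = {L0}; idom=L0
  L3: preds {L0,L2}: {L0} ∩ {L0,L1,L2} = {L0}; idom=L0
  L5: preds {L0,L4}: {L0} ∩ {L0,L1,L2,L4} = {L0}; idom=L0

DF derivation:
  join L1 pred L0: · stop@L0
  join L1 pred L2: L2→L1 stop@L0
  join L3 pred L0: · stop@L0
  join L3 pred L2: L2→L1 stop@L0
  join L5 pred L0: · stop@L0
  join L5 pred L4: L4→L2→L1 stop@L0
  DF(L0)=∅
  DF(L1)={L1,L3,L5}
  DF(L2)={L1,L3,L5}
  DF(L3)=∅
  DF(L4)={L5}
  DF(L5)=∅

DF(L1) = ["L1", "L3", "L5"]

Answer: ["L1", "L3", "L5"]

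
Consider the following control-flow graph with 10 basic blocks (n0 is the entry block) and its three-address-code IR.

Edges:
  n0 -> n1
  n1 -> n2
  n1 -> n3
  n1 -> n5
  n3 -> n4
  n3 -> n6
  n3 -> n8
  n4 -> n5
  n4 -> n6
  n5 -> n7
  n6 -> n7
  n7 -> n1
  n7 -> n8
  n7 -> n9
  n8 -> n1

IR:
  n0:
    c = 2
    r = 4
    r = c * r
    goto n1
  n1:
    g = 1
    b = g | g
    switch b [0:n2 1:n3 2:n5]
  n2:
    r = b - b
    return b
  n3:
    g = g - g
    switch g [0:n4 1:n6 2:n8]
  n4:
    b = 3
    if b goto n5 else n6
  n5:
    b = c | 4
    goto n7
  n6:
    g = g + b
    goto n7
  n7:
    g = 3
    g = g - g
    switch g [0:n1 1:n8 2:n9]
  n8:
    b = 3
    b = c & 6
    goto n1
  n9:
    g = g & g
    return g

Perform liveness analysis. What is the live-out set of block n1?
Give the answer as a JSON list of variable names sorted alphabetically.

Answer: ["b", "c", "g"]

Working:
def/use:
  n0: {c,r} / ∅
  n1: {b,g} / ∅
  n2: {r} / {b}
  n3: {g} / {g}
  n4: {b} / ∅
  n5: {b} / {c}
  n6: {g} / {b,g}
  n7: {g} / ∅
  n8: {b} / {c}
  n9: {g} / {g}

Backward fixpoint:
  n0 li=∅ lo={c}
  n1 li={c} lo={b,c,g}
  n2 li={b} lo=∅
  n3 li={b,c,g} lo={b,c,g}
  n4 li={c,g} lo={b,c,g}
  n5 li={c} lo={c}
  n6 li={b,c,g} lo={c}
  n7 li={c} lo={c,g}
  n8 li={c} lo={c}
  n9 li={g} lo=∅

live-out(n1) = ["b", "c", "g"]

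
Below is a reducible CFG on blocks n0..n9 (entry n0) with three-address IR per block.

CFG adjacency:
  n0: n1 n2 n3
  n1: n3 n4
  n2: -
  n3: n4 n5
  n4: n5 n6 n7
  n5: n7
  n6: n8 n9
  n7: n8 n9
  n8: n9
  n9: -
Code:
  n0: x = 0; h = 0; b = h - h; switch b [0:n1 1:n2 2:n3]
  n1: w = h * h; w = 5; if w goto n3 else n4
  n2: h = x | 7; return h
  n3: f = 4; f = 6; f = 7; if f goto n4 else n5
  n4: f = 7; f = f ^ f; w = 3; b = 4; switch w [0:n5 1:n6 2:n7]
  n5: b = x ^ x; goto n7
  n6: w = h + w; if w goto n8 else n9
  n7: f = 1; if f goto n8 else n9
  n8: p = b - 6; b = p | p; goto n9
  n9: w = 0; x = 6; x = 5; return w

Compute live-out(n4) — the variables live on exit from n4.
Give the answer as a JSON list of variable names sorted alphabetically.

Per-block:
  n0: def={b,h,x} ue=∅
  n1: def={w} ue={h}
  n2: def={h} ue={x}
  n3: def={f} ue=∅
  n4: def={b,f,w} ue=∅
  n5: def={b} ue={x}
  n6: def={w} ue={h,w}
  n7: def={f} ue=∅
  n8: def={b,p} ue={b}
  n9: def={w,x} ue=∅

Liveness:
  n0: in=∅ out={h,x}
  n1: in={h,x} out={h,x}
  n2: in={x} out=∅
  n3: in={h,x} out={h,x}
  n4: in={h,x} out={b,h,w,x}
  n5: in={x} out={b}
  n6: in={b,h,w} out={b}
  n7: in={b} out={b}
  n8: in={b} out=∅
  n9: in=∅ out=∅

live-out(n4) = ["b", "h", "w", "x"]

Answer: ["b", "h", "w", "x"]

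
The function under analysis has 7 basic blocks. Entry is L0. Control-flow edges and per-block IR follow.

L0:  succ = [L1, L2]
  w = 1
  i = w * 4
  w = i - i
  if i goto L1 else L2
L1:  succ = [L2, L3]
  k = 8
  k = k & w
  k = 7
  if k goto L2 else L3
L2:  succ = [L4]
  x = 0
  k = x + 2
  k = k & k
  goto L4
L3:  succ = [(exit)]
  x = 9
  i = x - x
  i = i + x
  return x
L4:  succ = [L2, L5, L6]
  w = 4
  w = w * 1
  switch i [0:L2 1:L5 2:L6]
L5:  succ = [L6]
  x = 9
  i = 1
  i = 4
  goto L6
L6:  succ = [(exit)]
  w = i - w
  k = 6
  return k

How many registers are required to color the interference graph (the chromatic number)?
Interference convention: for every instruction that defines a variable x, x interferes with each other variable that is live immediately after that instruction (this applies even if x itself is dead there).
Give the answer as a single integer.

Answer: 3

Analysis:
Block summaries:
  L0: def={i,w} ue=∅
  L1: def={k} ue={w}
  L2: def={k,x} ue=∅
  L3: def={i,x} ue=∅
  L4: def={w} ue={i}
  L5: def={i,x} ue=∅
  L6: def={k,w} ue={i,w}

Live sets:
  L0: in=∅ out={i,w}
  L1: in={i,w} out={i}
  L2: in={i} out={i}
  L3: in=∅ out=∅
  L4: in={i} out={i,w}
  L5: in={w} out={i,w}
  L6: in={i,w} out=∅

Interference:
  i: {k,w,x}
  k: {i,w}
  w: {i,k,x}
  x: {i,w}

Chromatic number:
  lower bound: {i,k,w} mutually conflict ⇒ χ ≥ 3
  3-colouring: r0={i}  r1={w}  r2={k,x}
  χ = 3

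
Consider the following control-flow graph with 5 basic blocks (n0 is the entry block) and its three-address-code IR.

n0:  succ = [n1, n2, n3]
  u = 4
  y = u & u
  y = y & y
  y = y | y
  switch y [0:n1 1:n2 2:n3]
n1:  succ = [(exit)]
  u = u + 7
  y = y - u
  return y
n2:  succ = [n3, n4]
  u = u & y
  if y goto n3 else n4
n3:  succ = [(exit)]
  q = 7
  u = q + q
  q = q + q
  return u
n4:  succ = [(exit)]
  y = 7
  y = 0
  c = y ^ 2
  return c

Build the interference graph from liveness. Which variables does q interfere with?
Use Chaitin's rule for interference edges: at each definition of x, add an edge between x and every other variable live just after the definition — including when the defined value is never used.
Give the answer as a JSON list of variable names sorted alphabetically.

Answer: ["u"]

Derivation:
Block summaries:
  n0 def {u,y} use ∅
  n1 def {u,y} use {u,y}
  n2 def {u} use {u,y}
  n3 def {q,u} use ∅
  n4 def {c,y} use ∅

Liveness:
  n0 li=∅ lo={u,y}
  n1 li={u,y} lo=∅
  n2 li={u,y} lo=∅
  n3 li=∅ lo=∅
  n4 li=∅ lo=∅

Conflict graph:
  c — ∅
  q — {u}
  u — {q,y}
  y — {u}

N(q) = ["u"]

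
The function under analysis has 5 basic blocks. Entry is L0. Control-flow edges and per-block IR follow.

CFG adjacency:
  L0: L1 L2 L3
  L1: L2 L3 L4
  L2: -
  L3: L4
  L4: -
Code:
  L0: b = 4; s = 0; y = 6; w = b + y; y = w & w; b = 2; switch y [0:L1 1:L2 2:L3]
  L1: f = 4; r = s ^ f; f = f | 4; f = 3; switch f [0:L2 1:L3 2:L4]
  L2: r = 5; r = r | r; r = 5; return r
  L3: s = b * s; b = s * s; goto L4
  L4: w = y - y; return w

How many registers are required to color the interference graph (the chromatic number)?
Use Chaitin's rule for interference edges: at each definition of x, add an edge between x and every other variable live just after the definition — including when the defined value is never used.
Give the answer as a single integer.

Per-block:
  L0: def={b,s,w,y} ue=∅
  L1: def={f,r} ue={s}
  L2: def={r} ue=∅
  L3: def={b,s} ue={b,s}
  L4: def={w} ue={y}

Liveness:
  L0: in=∅ out={b,s,y}
  L1: in={b,s,y} out={b,s,y}
  L2: in=∅ out=∅
  L3: in={b,s,y} out={y}
  L4: in={y} out=∅

Conflict graph:
  b↔{f,r,s,y}
  f↔{b,r,s,y}
  r↔{b,f,s,y}
  s↔{b,f,r,w,y}
  w↔{s}
  y↔{b,f,r,s}

Chromatic number:
  {b,f,r,s,y} pairwise interfere (5-clique) ⇒ χ ≥ 5
  assign b→r1 f→r2 r→r3 s→r0 w→r1 y→r4 — no edge inside a register ⇒ χ ≤ 5
  χ = 5

Answer: 5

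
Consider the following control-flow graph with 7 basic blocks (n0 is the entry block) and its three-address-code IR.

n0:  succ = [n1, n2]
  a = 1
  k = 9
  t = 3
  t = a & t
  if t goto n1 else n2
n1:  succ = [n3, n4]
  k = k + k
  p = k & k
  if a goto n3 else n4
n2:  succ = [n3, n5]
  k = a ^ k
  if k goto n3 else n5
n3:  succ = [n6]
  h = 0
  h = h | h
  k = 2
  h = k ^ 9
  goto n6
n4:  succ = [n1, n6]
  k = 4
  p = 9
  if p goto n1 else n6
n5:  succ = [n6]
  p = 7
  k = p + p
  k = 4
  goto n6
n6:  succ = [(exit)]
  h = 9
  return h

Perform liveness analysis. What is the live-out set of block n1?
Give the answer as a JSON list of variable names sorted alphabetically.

Per-block:
  n0: {a,k,t} / ∅
  n1: {k,p} / {a,k}
  n2: {k} / {a,k}
  n3: {h,k} / ∅
  n4: {k,p} / ∅
  n5: {k,p} / ∅
  n6: {h} / ∅

Live sets:
  n0: in=∅ out={a,k}
  n1: in={a,k} out={a}
  n2: in={a,k} out=∅
  n3: in=∅ out=∅
  n4: in={a} out={a,k}
  n5: in=∅ out=∅
  n6: in=∅ out=∅

live-out(n1) = ["a"]

Answer: ["a"]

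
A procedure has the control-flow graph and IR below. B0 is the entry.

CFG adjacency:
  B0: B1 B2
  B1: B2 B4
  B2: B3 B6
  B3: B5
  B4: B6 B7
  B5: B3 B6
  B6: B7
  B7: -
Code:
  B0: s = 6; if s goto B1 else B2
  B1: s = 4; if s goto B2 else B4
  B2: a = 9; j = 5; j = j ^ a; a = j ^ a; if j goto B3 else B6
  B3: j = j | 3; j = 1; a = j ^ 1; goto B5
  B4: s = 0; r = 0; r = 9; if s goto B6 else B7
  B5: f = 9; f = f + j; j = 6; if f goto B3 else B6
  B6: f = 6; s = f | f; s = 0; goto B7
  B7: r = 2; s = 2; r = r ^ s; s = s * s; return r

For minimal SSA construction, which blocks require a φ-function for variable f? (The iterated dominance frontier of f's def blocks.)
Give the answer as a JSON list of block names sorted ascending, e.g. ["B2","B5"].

Answer: ["B3", "B6", "B7"]

Analysis:
idom tree: B1←B0 B2←B0 B3←B2 B4←B1 B5←B3 B6←B0 B7←B0
Join-block Dom:
  B2: preds {B0,B1}: {B0} ∩ {B0,B1} = {B0}; idom=B0
  B3: preds {B2,B5}: {B0,B2} ∩ {B0,B2,B3,B5} = {B0,B2}; idom=B2
  B6: preds {B2,B4,B5}: {B0,B2} ∩ {B0,B1,B4} ∩ {B0,B2,B3,B5} = {B0}; idom=B0
  B7: preds {B4,B6}: {B0,B1,B4} ∩ {B0,B6} = {B0}; idom=B0

DF walk-up:
  B2←B0: walk · to B0
  B2←B1: walk B1 to B0
  B3←B2: walk · to B2
  B3←B5: walk B5→B3 to B2
  B6←B2: walk B2 to B0
  B6←B4: walk B4→B1 to B0
  B6←B5: walk B5→B3→B2 to B0
  B7←B4: walk B4→B1 to B0
  B7←B6: walk B6 to B0
  B0: DF=∅
  B1: DF={B2,B6,B7}
  B2: DF={B6}
  B3: DF={B3,B6}
  B4: DF={B6,B7}
  B5: DF={B3,B6}
  B6: DF={B7}
  B7: DF=∅

φ for f: defs {B5,B6}
  DF⁺ = {B3,B6,B7}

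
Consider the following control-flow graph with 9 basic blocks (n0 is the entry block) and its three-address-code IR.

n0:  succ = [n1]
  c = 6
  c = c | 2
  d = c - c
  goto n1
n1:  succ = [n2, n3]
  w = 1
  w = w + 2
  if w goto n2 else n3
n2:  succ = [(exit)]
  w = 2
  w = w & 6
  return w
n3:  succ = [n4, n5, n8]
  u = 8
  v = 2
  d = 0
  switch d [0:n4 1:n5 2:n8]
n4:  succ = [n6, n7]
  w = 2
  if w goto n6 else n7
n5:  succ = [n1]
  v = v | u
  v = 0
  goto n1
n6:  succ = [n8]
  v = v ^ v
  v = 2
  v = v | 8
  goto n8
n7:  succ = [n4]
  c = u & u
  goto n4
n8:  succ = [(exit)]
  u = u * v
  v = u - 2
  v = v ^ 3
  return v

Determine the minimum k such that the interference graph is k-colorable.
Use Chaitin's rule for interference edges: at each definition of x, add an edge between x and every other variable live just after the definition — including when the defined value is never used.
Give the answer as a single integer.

Block summaries:
  n0: def={c,d} ue=∅
  n1: def={w} ue=∅
  n2: def={w} ue=∅
  n3: def={d,u,v} ue=∅
  n4: def={w} ue=∅
  n5: def={v} ue={u,v}
  n6: def={v} ue={v}
  n7: def={c} ue={u}
  n8: def={u,v} ue={u,v}

Backward fixpoint:
  live n0: ∅→∅
  live n1: ∅→∅
  live n2: ∅→∅
  live n3: ∅→{u,v}
  live n4: {u,v}→{u,v}
  live n5: {u,v}→∅
  live n6: {u,v}→{u,v}
  live n7: {u,v}→{u,v}
  live n8: {u,v}→∅

Interfere edges:
  c↔{u,v}
  d↔{u,v}
  u↔{c,d,v,w}
  v↔{c,d,u,w}
  w↔{u,v}

Colouring:
  clique {c,u,v} ⇒ need ≥ 3
  assign c→r2 d→r2 u→r0 v→r1 w→r2 — no edge inside a register ⇒ χ ≤ 3
  χ = 3

Answer: 3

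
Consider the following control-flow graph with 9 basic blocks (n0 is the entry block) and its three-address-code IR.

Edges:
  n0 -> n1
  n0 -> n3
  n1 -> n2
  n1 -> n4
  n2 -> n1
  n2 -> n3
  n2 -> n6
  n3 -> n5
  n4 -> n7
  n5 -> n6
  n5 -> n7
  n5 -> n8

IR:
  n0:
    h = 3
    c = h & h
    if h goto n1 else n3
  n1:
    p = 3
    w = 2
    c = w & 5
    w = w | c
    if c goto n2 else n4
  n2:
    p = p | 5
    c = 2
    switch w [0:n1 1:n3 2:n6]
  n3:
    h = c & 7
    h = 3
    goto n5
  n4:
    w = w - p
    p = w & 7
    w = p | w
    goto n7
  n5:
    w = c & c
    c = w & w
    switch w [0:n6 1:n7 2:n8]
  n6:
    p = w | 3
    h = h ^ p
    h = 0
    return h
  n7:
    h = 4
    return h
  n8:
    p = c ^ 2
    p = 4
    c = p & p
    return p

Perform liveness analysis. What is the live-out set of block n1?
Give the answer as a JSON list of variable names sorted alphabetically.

Answer: ["h", "p", "w"]

Working:
Block summaries:
  n0: {c,h} / ∅
  n1: {c,p,w} / ∅
  n2: {c,p} / {p,w}
  n3: {h} / {c}
  n4: {p,w} / {p,w}
  n5: {c,w} / {c}
  n6: {h,p} / {h,w}
  n7: {h} / ∅
  n8: {c,p} / {c}

Backward fixpoint:
  n0: in=∅ out={c,h}
  n1: in={h} out={h,p,w}
  n2: in={h,p,w} out={c,h,w}
  n3: in={c} out={c,h}
  n4: in={p,w} out=∅
  n5: in={c,h} out={c,h,w}
  n6: in={h,w} out=∅
  n7: in=∅ out=∅
  n8: in={c} out=∅

live-out(n1) = ["h", "p", "w"]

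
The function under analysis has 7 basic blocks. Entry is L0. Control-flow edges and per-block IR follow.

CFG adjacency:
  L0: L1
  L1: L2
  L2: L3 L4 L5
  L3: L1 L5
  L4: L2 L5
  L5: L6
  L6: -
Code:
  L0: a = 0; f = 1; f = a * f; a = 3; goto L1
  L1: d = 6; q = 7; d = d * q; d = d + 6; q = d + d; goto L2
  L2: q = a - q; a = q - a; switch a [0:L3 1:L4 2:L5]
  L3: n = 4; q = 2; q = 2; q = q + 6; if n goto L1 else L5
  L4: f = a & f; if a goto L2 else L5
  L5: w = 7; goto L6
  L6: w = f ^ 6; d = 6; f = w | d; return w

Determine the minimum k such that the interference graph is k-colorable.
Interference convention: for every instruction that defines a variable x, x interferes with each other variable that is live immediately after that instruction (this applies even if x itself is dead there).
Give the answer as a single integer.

Block summaries:
  L0: {a,f} / ∅
  L1: {d,q} / ∅
  L2: {a,q} / {a,q}
  L3: {n,q} / ∅
  L4: {f} / {a,f}
  L5: {w} / ∅
  L6: {d,f,w} / {f}

Backward fixpoint:
  L0: in=∅ out={a,f}
  L1: in={a,f} out={a,f,q}
  L2: in={a,f,q} out={a,f,q}
  L3: in={a,f} out={a,f}
  L4: in={a,f,q} out={a,f,q}
  L5: in={f} out={f}
  L6: in={f} out=∅

Conflict graph:
  a — {d,f,n,q}
  d — {a,f,q,w}
  f — {a,d,n,q,w}
  n — {a,f,q}
  q — {a,d,f,n}
  w — {d,f}

Chromatic number:
  lower bound: {a,d,f,q} mutually conflict ⇒ χ ≥ 4
  4-colouring: r0={f}  r1={a,w}  r2={d,n}  r3={q}
  χ = 4

Answer: 4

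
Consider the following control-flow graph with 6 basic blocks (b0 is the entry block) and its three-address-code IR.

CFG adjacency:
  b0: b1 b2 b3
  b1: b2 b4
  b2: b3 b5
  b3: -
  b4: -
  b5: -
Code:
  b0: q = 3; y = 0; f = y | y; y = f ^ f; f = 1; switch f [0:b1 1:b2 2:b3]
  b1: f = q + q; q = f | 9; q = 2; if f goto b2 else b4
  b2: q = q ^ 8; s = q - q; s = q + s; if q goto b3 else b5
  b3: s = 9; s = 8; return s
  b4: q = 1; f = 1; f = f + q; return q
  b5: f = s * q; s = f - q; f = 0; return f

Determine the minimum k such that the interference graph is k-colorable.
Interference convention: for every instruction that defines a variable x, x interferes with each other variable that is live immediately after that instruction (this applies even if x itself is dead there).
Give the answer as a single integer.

Answer: 2

Derivation:
Per-block:
  b0: def={f,q,y} ue=∅
  b1: def={f,q} ue={q}
  b2: def={q,s} ue={q}
  b3: def={s} ue=∅
  b4: def={f,q} ue=∅
  b5: def={f,s} ue={q,s}

Backward fixpoint:
  b0: in=∅ out={q}
  b1: in={q} out={q}
  b2: in={q} out={q,s}
  b3: in=∅ out=∅
  b4: in=∅ out=∅
  b5: in={q,s} out=∅

Conflict graph:
  f: {q}
  q: {f,s,y}
  s: {q}
  y: {q}

Colouring:
  clique {f,q} ⇒ need ≥ 2
  2-colouring: R0={q}  R1={f,s,y}
  χ = 2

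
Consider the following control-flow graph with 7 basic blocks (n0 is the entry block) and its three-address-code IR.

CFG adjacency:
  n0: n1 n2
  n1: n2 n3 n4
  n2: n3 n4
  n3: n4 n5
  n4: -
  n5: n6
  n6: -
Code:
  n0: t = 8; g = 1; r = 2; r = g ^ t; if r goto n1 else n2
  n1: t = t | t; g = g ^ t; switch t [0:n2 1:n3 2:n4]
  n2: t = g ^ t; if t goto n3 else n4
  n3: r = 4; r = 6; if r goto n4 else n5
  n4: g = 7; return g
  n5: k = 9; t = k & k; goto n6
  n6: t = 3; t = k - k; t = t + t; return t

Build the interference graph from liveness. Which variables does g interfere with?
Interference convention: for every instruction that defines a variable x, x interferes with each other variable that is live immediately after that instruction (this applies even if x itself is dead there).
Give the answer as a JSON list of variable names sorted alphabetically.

Answer: ["r", "t"]

Derivation:
Per-block:
  n0: def={g,r,t} ue=∅
  n1: def={g,t} ue={g,t}
  n2: def={t} ue={g,t}
  n3: def={r} ue=∅
  n4: def={g} ue=∅
  n5: def={k,t} ue=∅
  n6: def={t} ue={k}

Backward fixpoint:
  n0 li=∅ lo={g,t}
  n1 li={g,t} lo={g,t}
  n2 li={g,t} lo=∅
  n3 li=∅ lo=∅
  n4 li=∅ lo=∅
  n5 li=∅ lo={k}
  n6 li={k} lo=∅

Interfere edges:
  g: {r,t}
  k: {t}
  r: {g,t}
  t: {g,k,r}

N(g) = ["r", "t"]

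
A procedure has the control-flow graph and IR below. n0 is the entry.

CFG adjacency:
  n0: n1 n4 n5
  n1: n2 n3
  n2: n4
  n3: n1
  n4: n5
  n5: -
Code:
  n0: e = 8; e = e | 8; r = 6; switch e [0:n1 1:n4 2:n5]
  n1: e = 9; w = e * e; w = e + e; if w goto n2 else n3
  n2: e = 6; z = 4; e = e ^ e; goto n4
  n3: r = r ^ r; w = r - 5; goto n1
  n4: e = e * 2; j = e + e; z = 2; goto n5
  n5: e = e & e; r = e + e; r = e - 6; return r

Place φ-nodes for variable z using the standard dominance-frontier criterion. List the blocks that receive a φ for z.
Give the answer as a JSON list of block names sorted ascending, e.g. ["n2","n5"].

idom tree: n1←n0 n2←n1 n3←n1 n4←n0 n5←n0
Dom at joins:
  n1: preds {n0,n3}: {n0} ∩ {n0,n1,n3} = {n0}; idom=n0
  n4: preds {n0,n2}: {n0} ∩ {n0,n1,n2} = {n0}; idom=n0
  n5: preds {n0,n4}: {n0} ∩ {n0,n4} = {n0}; idom=n0

DF walk-up:
  join n1 pred n0: · stop@n0
  join n1 pred n3: n3→n1 stop@n0
  join n4 pred n0: · stop@n0
  join n4 pred n2: n2→n1 stop@n0
  join n5 pred n0: · stop@n0
  join n5 pred n4: n4 stop@n0
  n0 → ∅
  n1 → {n1,n4}
  n2 → {n4}
  n3 → {n1}
  n4 → {n5}
  n5 → ∅

φ for z: defs {n2,n4}
  DF⁺ = {n4,n5}

Answer: ["n4", "n5"]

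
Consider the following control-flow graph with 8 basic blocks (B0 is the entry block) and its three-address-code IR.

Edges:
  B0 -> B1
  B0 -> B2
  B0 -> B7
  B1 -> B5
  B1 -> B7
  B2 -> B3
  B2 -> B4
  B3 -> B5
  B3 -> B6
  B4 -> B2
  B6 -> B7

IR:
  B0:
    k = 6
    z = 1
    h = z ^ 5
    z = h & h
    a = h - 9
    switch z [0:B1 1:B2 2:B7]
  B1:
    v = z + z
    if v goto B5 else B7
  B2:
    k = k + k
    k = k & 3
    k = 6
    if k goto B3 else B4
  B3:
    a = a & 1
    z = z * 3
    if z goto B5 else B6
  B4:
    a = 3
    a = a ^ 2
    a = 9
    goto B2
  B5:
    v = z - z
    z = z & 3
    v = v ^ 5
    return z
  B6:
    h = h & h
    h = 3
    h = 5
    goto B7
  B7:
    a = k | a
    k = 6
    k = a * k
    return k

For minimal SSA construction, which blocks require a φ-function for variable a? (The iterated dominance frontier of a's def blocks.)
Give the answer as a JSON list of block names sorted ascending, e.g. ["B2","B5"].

idom tree: B1←B0 B2←B0 B3←B2 B4←B2 B5←B0 B6←B3 B7←B0
Dom∩ at merges:
  B2: preds {B0,B4}: {B0} ∩ {B0,B2,B4} = {B0}; idom=B0
  B5: preds {B1,B3}: {B0,B1} ∩ {B0,B2,B3} = {B0}; idom=B0
  B7: preds {B0,B1,B6}: {B0} ∩ {B0,B1} ∩ {B0,B2,B3,B6} = {B0}; idom=B0

DF derivation:
  B2←B0: walk · to B0
  B2←B4: walk B4→B2 to B0
  B5←B1: walk B1 to B0
  B5←B3: walk B3→B2 to B0
  B7←B0: walk · to B0
  B7←B1: walk B1 to B0
  B7←B6: walk B6→B3→B2 to B0
  DF(B0)=∅
  DF(B1)={B5,B7}
  DF(B2)={B2,B5,B7}
  DF(B3)={B5,B7}
  DF(B4)={B2}
  DF(B5)=∅
  DF(B6)={B7}
  DF(B7)=∅

φ for a: defs {B0,B3,B4,B7}
  DF⁺ = {B2,B5,B7}

Answer: ["B2", "B5", "B7"]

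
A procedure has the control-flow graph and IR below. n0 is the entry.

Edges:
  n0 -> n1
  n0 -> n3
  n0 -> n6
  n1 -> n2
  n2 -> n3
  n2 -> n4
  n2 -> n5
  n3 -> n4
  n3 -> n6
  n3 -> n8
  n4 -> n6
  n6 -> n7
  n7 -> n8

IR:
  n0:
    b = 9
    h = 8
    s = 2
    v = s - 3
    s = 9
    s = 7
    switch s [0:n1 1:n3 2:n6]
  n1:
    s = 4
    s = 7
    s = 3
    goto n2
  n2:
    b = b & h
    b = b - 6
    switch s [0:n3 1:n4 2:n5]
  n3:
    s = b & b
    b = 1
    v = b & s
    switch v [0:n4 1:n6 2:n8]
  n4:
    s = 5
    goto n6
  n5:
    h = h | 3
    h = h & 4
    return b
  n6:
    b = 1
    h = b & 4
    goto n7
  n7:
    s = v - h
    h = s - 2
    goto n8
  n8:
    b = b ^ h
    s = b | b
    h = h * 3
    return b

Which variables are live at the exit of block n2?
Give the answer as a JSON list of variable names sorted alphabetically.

def/use:
  n0: {b,h,s,v} / ∅
  n1: {s} / ∅
  n2: {b} / {b,h,s}
  n3: {b,s,v} / {b}
  n4: {s} / ∅
  n5: {h} / {b,h}
  n6: {b,h} / ∅
  n7: {h,s} / {h,v}
  n8: {b,h,s} / {b,h}

Backward fixpoint:
  live n0: ∅→{b,h,v}
  live n1: {b,h,v}→{b,h,s,v}
  live n2: {b,h,s,v}→{b,h,v}
  live n3: {b,h}→{b,h,v}
  live n4: {v}→{v}
  live n5: {b,h}→∅
  live n6: {v}→{b,h,v}
  live n7: {b,h,v}→{b,h}
  live n8: {b,h}→∅

live-out(n2) = ["b", "h", "v"]

Answer: ["b", "h", "v"]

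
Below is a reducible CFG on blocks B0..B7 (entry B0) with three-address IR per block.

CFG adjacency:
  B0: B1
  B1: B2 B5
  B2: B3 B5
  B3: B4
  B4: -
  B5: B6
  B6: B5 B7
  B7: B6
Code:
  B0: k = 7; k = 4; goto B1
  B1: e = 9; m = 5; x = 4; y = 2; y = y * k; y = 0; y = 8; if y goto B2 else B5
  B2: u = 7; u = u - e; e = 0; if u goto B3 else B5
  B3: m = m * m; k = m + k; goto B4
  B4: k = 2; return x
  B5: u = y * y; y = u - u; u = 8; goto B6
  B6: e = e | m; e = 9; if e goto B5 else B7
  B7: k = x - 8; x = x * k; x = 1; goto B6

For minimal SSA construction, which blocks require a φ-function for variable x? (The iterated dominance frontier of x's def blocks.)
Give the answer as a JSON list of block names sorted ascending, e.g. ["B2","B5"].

idom tree: B1←B0 B2←B1 B3←B2 B4←B3 B5←B1 B6←B5 B7←B6
Dom∩ at merges:
  B5: preds {B1,B2,B6}: {B0,B1} ∩ {B0,B1,B2} ∩ {B0,B1,B5,B6} = {B0,B1}; idom=B1
  B6: preds {B5,B7}: {B0,B1,B5} ∩ {B0,B1,B5,B6,B7} = {B0,B1,B5}; idom=B5

Frontier:
  B5←B1: walk · to B1
  B5←B2: walk B2 to B1
  B5←B6: walk B6→B5 to B1
  B6←B5: walk · to B5
  B6←B7: walk B7→B6 to B5
  DF(B0)=∅
  DF(B1)=∅
  DF(B2)={B5}
  DF(B3)=∅
  DF(B4)=∅
  DF(B5)={B5}
  DF(B6)={B5,B6}
  DF(B7)={B6}

φ for x: defs {B1,B7}
  DF⁺ = {B5,B6}

Answer: ["B5", "B6"]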